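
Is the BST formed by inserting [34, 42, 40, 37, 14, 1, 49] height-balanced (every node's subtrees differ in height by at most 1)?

Tree (level-order array): [34, 14, 42, 1, None, 40, 49, None, None, 37]
Definition: a tree is height-balanced if, at every node, |h(left) - h(right)| <= 1 (empty subtree has height -1).
Bottom-up per-node check:
  node 1: h_left=-1, h_right=-1, diff=0 [OK], height=0
  node 14: h_left=0, h_right=-1, diff=1 [OK], height=1
  node 37: h_left=-1, h_right=-1, diff=0 [OK], height=0
  node 40: h_left=0, h_right=-1, diff=1 [OK], height=1
  node 49: h_left=-1, h_right=-1, diff=0 [OK], height=0
  node 42: h_left=1, h_right=0, diff=1 [OK], height=2
  node 34: h_left=1, h_right=2, diff=1 [OK], height=3
All nodes satisfy the balance condition.
Result: Balanced


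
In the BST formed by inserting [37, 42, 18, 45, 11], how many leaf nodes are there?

Tree built from: [37, 42, 18, 45, 11]
Tree (level-order array): [37, 18, 42, 11, None, None, 45]
Rule: A leaf has 0 children.
Per-node child counts:
  node 37: 2 child(ren)
  node 18: 1 child(ren)
  node 11: 0 child(ren)
  node 42: 1 child(ren)
  node 45: 0 child(ren)
Matching nodes: [11, 45]
Count of leaf nodes: 2


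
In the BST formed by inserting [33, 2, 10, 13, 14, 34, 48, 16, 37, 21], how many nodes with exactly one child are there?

Tree built from: [33, 2, 10, 13, 14, 34, 48, 16, 37, 21]
Tree (level-order array): [33, 2, 34, None, 10, None, 48, None, 13, 37, None, None, 14, None, None, None, 16, None, 21]
Rule: These are nodes with exactly 1 non-null child.
Per-node child counts:
  node 33: 2 child(ren)
  node 2: 1 child(ren)
  node 10: 1 child(ren)
  node 13: 1 child(ren)
  node 14: 1 child(ren)
  node 16: 1 child(ren)
  node 21: 0 child(ren)
  node 34: 1 child(ren)
  node 48: 1 child(ren)
  node 37: 0 child(ren)
Matching nodes: [2, 10, 13, 14, 16, 34, 48]
Count of nodes with exactly one child: 7


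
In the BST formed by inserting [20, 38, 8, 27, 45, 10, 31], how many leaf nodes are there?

Tree built from: [20, 38, 8, 27, 45, 10, 31]
Tree (level-order array): [20, 8, 38, None, 10, 27, 45, None, None, None, 31]
Rule: A leaf has 0 children.
Per-node child counts:
  node 20: 2 child(ren)
  node 8: 1 child(ren)
  node 10: 0 child(ren)
  node 38: 2 child(ren)
  node 27: 1 child(ren)
  node 31: 0 child(ren)
  node 45: 0 child(ren)
Matching nodes: [10, 31, 45]
Count of leaf nodes: 3


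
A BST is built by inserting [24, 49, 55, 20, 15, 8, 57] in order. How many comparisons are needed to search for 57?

Search path for 57: 24 -> 49 -> 55 -> 57
Found: True
Comparisons: 4


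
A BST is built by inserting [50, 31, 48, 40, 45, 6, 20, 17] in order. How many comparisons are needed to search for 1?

Search path for 1: 50 -> 31 -> 6
Found: False
Comparisons: 3


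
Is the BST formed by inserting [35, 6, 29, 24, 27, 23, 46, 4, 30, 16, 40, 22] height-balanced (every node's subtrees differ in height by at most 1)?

Tree (level-order array): [35, 6, 46, 4, 29, 40, None, None, None, 24, 30, None, None, 23, 27, None, None, 16, None, None, None, None, 22]
Definition: a tree is height-balanced if, at every node, |h(left) - h(right)| <= 1 (empty subtree has height -1).
Bottom-up per-node check:
  node 4: h_left=-1, h_right=-1, diff=0 [OK], height=0
  node 22: h_left=-1, h_right=-1, diff=0 [OK], height=0
  node 16: h_left=-1, h_right=0, diff=1 [OK], height=1
  node 23: h_left=1, h_right=-1, diff=2 [FAIL (|1--1|=2 > 1)], height=2
  node 27: h_left=-1, h_right=-1, diff=0 [OK], height=0
  node 24: h_left=2, h_right=0, diff=2 [FAIL (|2-0|=2 > 1)], height=3
  node 30: h_left=-1, h_right=-1, diff=0 [OK], height=0
  node 29: h_left=3, h_right=0, diff=3 [FAIL (|3-0|=3 > 1)], height=4
  node 6: h_left=0, h_right=4, diff=4 [FAIL (|0-4|=4 > 1)], height=5
  node 40: h_left=-1, h_right=-1, diff=0 [OK], height=0
  node 46: h_left=0, h_right=-1, diff=1 [OK], height=1
  node 35: h_left=5, h_right=1, diff=4 [FAIL (|5-1|=4 > 1)], height=6
Node 23 violates the condition: |1 - -1| = 2 > 1.
Result: Not balanced


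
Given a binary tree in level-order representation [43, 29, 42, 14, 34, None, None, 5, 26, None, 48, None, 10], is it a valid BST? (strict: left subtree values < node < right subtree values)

Level-order array: [43, 29, 42, 14, 34, None, None, 5, 26, None, 48, None, 10]
Validate using subtree bounds (lo, hi): at each node, require lo < value < hi,
then recurse left with hi=value and right with lo=value.
Preorder trace (stopping at first violation):
  at node 43 with bounds (-inf, +inf): OK
  at node 29 with bounds (-inf, 43): OK
  at node 14 with bounds (-inf, 29): OK
  at node 5 with bounds (-inf, 14): OK
  at node 10 with bounds (5, 14): OK
  at node 26 with bounds (14, 29): OK
  at node 34 with bounds (29, 43): OK
  at node 48 with bounds (34, 43): VIOLATION
Node 48 violates its bound: not (34 < 48 < 43).
Result: Not a valid BST


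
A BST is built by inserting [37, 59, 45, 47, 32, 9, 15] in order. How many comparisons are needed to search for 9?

Search path for 9: 37 -> 32 -> 9
Found: True
Comparisons: 3


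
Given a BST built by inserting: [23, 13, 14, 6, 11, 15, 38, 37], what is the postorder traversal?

Tree insertion order: [23, 13, 14, 6, 11, 15, 38, 37]
Tree (level-order array): [23, 13, 38, 6, 14, 37, None, None, 11, None, 15]
Postorder traversal: [11, 6, 15, 14, 13, 37, 38, 23]


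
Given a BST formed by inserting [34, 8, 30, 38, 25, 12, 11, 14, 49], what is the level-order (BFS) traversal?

Tree insertion order: [34, 8, 30, 38, 25, 12, 11, 14, 49]
Tree (level-order array): [34, 8, 38, None, 30, None, 49, 25, None, None, None, 12, None, 11, 14]
BFS from the root, enqueuing left then right child of each popped node:
  queue [34] -> pop 34, enqueue [8, 38], visited so far: [34]
  queue [8, 38] -> pop 8, enqueue [30], visited so far: [34, 8]
  queue [38, 30] -> pop 38, enqueue [49], visited so far: [34, 8, 38]
  queue [30, 49] -> pop 30, enqueue [25], visited so far: [34, 8, 38, 30]
  queue [49, 25] -> pop 49, enqueue [none], visited so far: [34, 8, 38, 30, 49]
  queue [25] -> pop 25, enqueue [12], visited so far: [34, 8, 38, 30, 49, 25]
  queue [12] -> pop 12, enqueue [11, 14], visited so far: [34, 8, 38, 30, 49, 25, 12]
  queue [11, 14] -> pop 11, enqueue [none], visited so far: [34, 8, 38, 30, 49, 25, 12, 11]
  queue [14] -> pop 14, enqueue [none], visited so far: [34, 8, 38, 30, 49, 25, 12, 11, 14]
Result: [34, 8, 38, 30, 49, 25, 12, 11, 14]


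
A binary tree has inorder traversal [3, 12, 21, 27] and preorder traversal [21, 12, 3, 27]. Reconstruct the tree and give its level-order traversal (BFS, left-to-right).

Inorder:  [3, 12, 21, 27]
Preorder: [21, 12, 3, 27]
Algorithm: preorder visits root first, so consume preorder in order;
for each root, split the current inorder slice at that value into
left-subtree inorder and right-subtree inorder, then recurse.
Recursive splits:
  root=21; inorder splits into left=[3, 12], right=[27]
  root=12; inorder splits into left=[3], right=[]
  root=3; inorder splits into left=[], right=[]
  root=27; inorder splits into left=[], right=[]
Reconstructed level-order: [21, 12, 27, 3]


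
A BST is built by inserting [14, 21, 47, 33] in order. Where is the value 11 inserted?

Starting tree (level order): [14, None, 21, None, 47, 33]
Insertion path: 14
Result: insert 11 as left child of 14
Final tree (level order): [14, 11, 21, None, None, None, 47, 33]


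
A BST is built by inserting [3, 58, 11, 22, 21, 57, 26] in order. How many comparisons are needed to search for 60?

Search path for 60: 3 -> 58
Found: False
Comparisons: 2


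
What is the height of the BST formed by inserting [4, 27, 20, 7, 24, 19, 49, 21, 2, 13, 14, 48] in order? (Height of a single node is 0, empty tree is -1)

Insertion order: [4, 27, 20, 7, 24, 19, 49, 21, 2, 13, 14, 48]
Tree (level-order array): [4, 2, 27, None, None, 20, 49, 7, 24, 48, None, None, 19, 21, None, None, None, 13, None, None, None, None, 14]
Compute height bottom-up (empty subtree = -1):
  height(2) = 1 + max(-1, -1) = 0
  height(14) = 1 + max(-1, -1) = 0
  height(13) = 1 + max(-1, 0) = 1
  height(19) = 1 + max(1, -1) = 2
  height(7) = 1 + max(-1, 2) = 3
  height(21) = 1 + max(-1, -1) = 0
  height(24) = 1 + max(0, -1) = 1
  height(20) = 1 + max(3, 1) = 4
  height(48) = 1 + max(-1, -1) = 0
  height(49) = 1 + max(0, -1) = 1
  height(27) = 1 + max(4, 1) = 5
  height(4) = 1 + max(0, 5) = 6
Height = 6


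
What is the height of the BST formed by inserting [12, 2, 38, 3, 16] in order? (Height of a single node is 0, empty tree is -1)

Insertion order: [12, 2, 38, 3, 16]
Tree (level-order array): [12, 2, 38, None, 3, 16]
Compute height bottom-up (empty subtree = -1):
  height(3) = 1 + max(-1, -1) = 0
  height(2) = 1 + max(-1, 0) = 1
  height(16) = 1 + max(-1, -1) = 0
  height(38) = 1 + max(0, -1) = 1
  height(12) = 1 + max(1, 1) = 2
Height = 2


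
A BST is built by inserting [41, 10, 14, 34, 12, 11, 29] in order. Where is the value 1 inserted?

Starting tree (level order): [41, 10, None, None, 14, 12, 34, 11, None, 29]
Insertion path: 41 -> 10
Result: insert 1 as left child of 10
Final tree (level order): [41, 10, None, 1, 14, None, None, 12, 34, 11, None, 29]


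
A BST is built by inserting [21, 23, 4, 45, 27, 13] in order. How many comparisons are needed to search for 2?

Search path for 2: 21 -> 4
Found: False
Comparisons: 2


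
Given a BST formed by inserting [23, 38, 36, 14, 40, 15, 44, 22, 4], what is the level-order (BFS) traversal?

Tree insertion order: [23, 38, 36, 14, 40, 15, 44, 22, 4]
Tree (level-order array): [23, 14, 38, 4, 15, 36, 40, None, None, None, 22, None, None, None, 44]
BFS from the root, enqueuing left then right child of each popped node:
  queue [23] -> pop 23, enqueue [14, 38], visited so far: [23]
  queue [14, 38] -> pop 14, enqueue [4, 15], visited so far: [23, 14]
  queue [38, 4, 15] -> pop 38, enqueue [36, 40], visited so far: [23, 14, 38]
  queue [4, 15, 36, 40] -> pop 4, enqueue [none], visited so far: [23, 14, 38, 4]
  queue [15, 36, 40] -> pop 15, enqueue [22], visited so far: [23, 14, 38, 4, 15]
  queue [36, 40, 22] -> pop 36, enqueue [none], visited so far: [23, 14, 38, 4, 15, 36]
  queue [40, 22] -> pop 40, enqueue [44], visited so far: [23, 14, 38, 4, 15, 36, 40]
  queue [22, 44] -> pop 22, enqueue [none], visited so far: [23, 14, 38, 4, 15, 36, 40, 22]
  queue [44] -> pop 44, enqueue [none], visited so far: [23, 14, 38, 4, 15, 36, 40, 22, 44]
Result: [23, 14, 38, 4, 15, 36, 40, 22, 44]


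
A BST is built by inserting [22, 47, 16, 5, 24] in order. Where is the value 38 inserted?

Starting tree (level order): [22, 16, 47, 5, None, 24]
Insertion path: 22 -> 47 -> 24
Result: insert 38 as right child of 24
Final tree (level order): [22, 16, 47, 5, None, 24, None, None, None, None, 38]


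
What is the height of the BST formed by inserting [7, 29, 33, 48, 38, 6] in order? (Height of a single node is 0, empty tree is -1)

Insertion order: [7, 29, 33, 48, 38, 6]
Tree (level-order array): [7, 6, 29, None, None, None, 33, None, 48, 38]
Compute height bottom-up (empty subtree = -1):
  height(6) = 1 + max(-1, -1) = 0
  height(38) = 1 + max(-1, -1) = 0
  height(48) = 1 + max(0, -1) = 1
  height(33) = 1 + max(-1, 1) = 2
  height(29) = 1 + max(-1, 2) = 3
  height(7) = 1 + max(0, 3) = 4
Height = 4


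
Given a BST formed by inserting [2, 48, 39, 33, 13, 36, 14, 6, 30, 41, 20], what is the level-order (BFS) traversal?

Tree insertion order: [2, 48, 39, 33, 13, 36, 14, 6, 30, 41, 20]
Tree (level-order array): [2, None, 48, 39, None, 33, 41, 13, 36, None, None, 6, 14, None, None, None, None, None, 30, 20]
BFS from the root, enqueuing left then right child of each popped node:
  queue [2] -> pop 2, enqueue [48], visited so far: [2]
  queue [48] -> pop 48, enqueue [39], visited so far: [2, 48]
  queue [39] -> pop 39, enqueue [33, 41], visited so far: [2, 48, 39]
  queue [33, 41] -> pop 33, enqueue [13, 36], visited so far: [2, 48, 39, 33]
  queue [41, 13, 36] -> pop 41, enqueue [none], visited so far: [2, 48, 39, 33, 41]
  queue [13, 36] -> pop 13, enqueue [6, 14], visited so far: [2, 48, 39, 33, 41, 13]
  queue [36, 6, 14] -> pop 36, enqueue [none], visited so far: [2, 48, 39, 33, 41, 13, 36]
  queue [6, 14] -> pop 6, enqueue [none], visited so far: [2, 48, 39, 33, 41, 13, 36, 6]
  queue [14] -> pop 14, enqueue [30], visited so far: [2, 48, 39, 33, 41, 13, 36, 6, 14]
  queue [30] -> pop 30, enqueue [20], visited so far: [2, 48, 39, 33, 41, 13, 36, 6, 14, 30]
  queue [20] -> pop 20, enqueue [none], visited so far: [2, 48, 39, 33, 41, 13, 36, 6, 14, 30, 20]
Result: [2, 48, 39, 33, 41, 13, 36, 6, 14, 30, 20]


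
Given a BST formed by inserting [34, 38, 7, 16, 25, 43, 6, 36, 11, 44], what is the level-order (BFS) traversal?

Tree insertion order: [34, 38, 7, 16, 25, 43, 6, 36, 11, 44]
Tree (level-order array): [34, 7, 38, 6, 16, 36, 43, None, None, 11, 25, None, None, None, 44]
BFS from the root, enqueuing left then right child of each popped node:
  queue [34] -> pop 34, enqueue [7, 38], visited so far: [34]
  queue [7, 38] -> pop 7, enqueue [6, 16], visited so far: [34, 7]
  queue [38, 6, 16] -> pop 38, enqueue [36, 43], visited so far: [34, 7, 38]
  queue [6, 16, 36, 43] -> pop 6, enqueue [none], visited so far: [34, 7, 38, 6]
  queue [16, 36, 43] -> pop 16, enqueue [11, 25], visited so far: [34, 7, 38, 6, 16]
  queue [36, 43, 11, 25] -> pop 36, enqueue [none], visited so far: [34, 7, 38, 6, 16, 36]
  queue [43, 11, 25] -> pop 43, enqueue [44], visited so far: [34, 7, 38, 6, 16, 36, 43]
  queue [11, 25, 44] -> pop 11, enqueue [none], visited so far: [34, 7, 38, 6, 16, 36, 43, 11]
  queue [25, 44] -> pop 25, enqueue [none], visited so far: [34, 7, 38, 6, 16, 36, 43, 11, 25]
  queue [44] -> pop 44, enqueue [none], visited so far: [34, 7, 38, 6, 16, 36, 43, 11, 25, 44]
Result: [34, 7, 38, 6, 16, 36, 43, 11, 25, 44]


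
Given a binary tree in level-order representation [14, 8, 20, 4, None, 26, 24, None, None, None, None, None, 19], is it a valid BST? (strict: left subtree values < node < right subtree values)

Level-order array: [14, 8, 20, 4, None, 26, 24, None, None, None, None, None, 19]
Validate using subtree bounds (lo, hi): at each node, require lo < value < hi,
then recurse left with hi=value and right with lo=value.
Preorder trace (stopping at first violation):
  at node 14 with bounds (-inf, +inf): OK
  at node 8 with bounds (-inf, 14): OK
  at node 4 with bounds (-inf, 8): OK
  at node 20 with bounds (14, +inf): OK
  at node 26 with bounds (14, 20): VIOLATION
Node 26 violates its bound: not (14 < 26 < 20).
Result: Not a valid BST


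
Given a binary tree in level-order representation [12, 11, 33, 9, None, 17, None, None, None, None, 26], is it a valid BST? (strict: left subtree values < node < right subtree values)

Level-order array: [12, 11, 33, 9, None, 17, None, None, None, None, 26]
Validate using subtree bounds (lo, hi): at each node, require lo < value < hi,
then recurse left with hi=value and right with lo=value.
Preorder trace (stopping at first violation):
  at node 12 with bounds (-inf, +inf): OK
  at node 11 with bounds (-inf, 12): OK
  at node 9 with bounds (-inf, 11): OK
  at node 33 with bounds (12, +inf): OK
  at node 17 with bounds (12, 33): OK
  at node 26 with bounds (17, 33): OK
No violation found at any node.
Result: Valid BST


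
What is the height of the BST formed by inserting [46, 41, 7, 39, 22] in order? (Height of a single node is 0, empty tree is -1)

Insertion order: [46, 41, 7, 39, 22]
Tree (level-order array): [46, 41, None, 7, None, None, 39, 22]
Compute height bottom-up (empty subtree = -1):
  height(22) = 1 + max(-1, -1) = 0
  height(39) = 1 + max(0, -1) = 1
  height(7) = 1 + max(-1, 1) = 2
  height(41) = 1 + max(2, -1) = 3
  height(46) = 1 + max(3, -1) = 4
Height = 4


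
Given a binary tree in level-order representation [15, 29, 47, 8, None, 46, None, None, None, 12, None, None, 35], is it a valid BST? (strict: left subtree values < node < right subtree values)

Level-order array: [15, 29, 47, 8, None, 46, None, None, None, 12, None, None, 35]
Validate using subtree bounds (lo, hi): at each node, require lo < value < hi,
then recurse left with hi=value and right with lo=value.
Preorder trace (stopping at first violation):
  at node 15 with bounds (-inf, +inf): OK
  at node 29 with bounds (-inf, 15): VIOLATION
Node 29 violates its bound: not (-inf < 29 < 15).
Result: Not a valid BST


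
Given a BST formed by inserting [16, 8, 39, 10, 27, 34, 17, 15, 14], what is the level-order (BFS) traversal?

Tree insertion order: [16, 8, 39, 10, 27, 34, 17, 15, 14]
Tree (level-order array): [16, 8, 39, None, 10, 27, None, None, 15, 17, 34, 14]
BFS from the root, enqueuing left then right child of each popped node:
  queue [16] -> pop 16, enqueue [8, 39], visited so far: [16]
  queue [8, 39] -> pop 8, enqueue [10], visited so far: [16, 8]
  queue [39, 10] -> pop 39, enqueue [27], visited so far: [16, 8, 39]
  queue [10, 27] -> pop 10, enqueue [15], visited so far: [16, 8, 39, 10]
  queue [27, 15] -> pop 27, enqueue [17, 34], visited so far: [16, 8, 39, 10, 27]
  queue [15, 17, 34] -> pop 15, enqueue [14], visited so far: [16, 8, 39, 10, 27, 15]
  queue [17, 34, 14] -> pop 17, enqueue [none], visited so far: [16, 8, 39, 10, 27, 15, 17]
  queue [34, 14] -> pop 34, enqueue [none], visited so far: [16, 8, 39, 10, 27, 15, 17, 34]
  queue [14] -> pop 14, enqueue [none], visited so far: [16, 8, 39, 10, 27, 15, 17, 34, 14]
Result: [16, 8, 39, 10, 27, 15, 17, 34, 14]


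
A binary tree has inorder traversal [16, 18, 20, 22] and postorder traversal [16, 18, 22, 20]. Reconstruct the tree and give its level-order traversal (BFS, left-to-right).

Inorder:   [16, 18, 20, 22]
Postorder: [16, 18, 22, 20]
Algorithm: postorder visits root last, so walk postorder right-to-left;
each value is the root of the current inorder slice — split it at that
value, recurse on the right subtree first, then the left.
Recursive splits:
  root=20; inorder splits into left=[16, 18], right=[22]
  root=22; inorder splits into left=[], right=[]
  root=18; inorder splits into left=[16], right=[]
  root=16; inorder splits into left=[], right=[]
Reconstructed level-order: [20, 18, 22, 16]


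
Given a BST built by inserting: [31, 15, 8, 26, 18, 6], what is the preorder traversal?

Tree insertion order: [31, 15, 8, 26, 18, 6]
Tree (level-order array): [31, 15, None, 8, 26, 6, None, 18]
Preorder traversal: [31, 15, 8, 6, 26, 18]


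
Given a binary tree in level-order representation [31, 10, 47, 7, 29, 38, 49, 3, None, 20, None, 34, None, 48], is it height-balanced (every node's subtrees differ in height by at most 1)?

Tree (level-order array): [31, 10, 47, 7, 29, 38, 49, 3, None, 20, None, 34, None, 48]
Definition: a tree is height-balanced if, at every node, |h(left) - h(right)| <= 1 (empty subtree has height -1).
Bottom-up per-node check:
  node 3: h_left=-1, h_right=-1, diff=0 [OK], height=0
  node 7: h_left=0, h_right=-1, diff=1 [OK], height=1
  node 20: h_left=-1, h_right=-1, diff=0 [OK], height=0
  node 29: h_left=0, h_right=-1, diff=1 [OK], height=1
  node 10: h_left=1, h_right=1, diff=0 [OK], height=2
  node 34: h_left=-1, h_right=-1, diff=0 [OK], height=0
  node 38: h_left=0, h_right=-1, diff=1 [OK], height=1
  node 48: h_left=-1, h_right=-1, diff=0 [OK], height=0
  node 49: h_left=0, h_right=-1, diff=1 [OK], height=1
  node 47: h_left=1, h_right=1, diff=0 [OK], height=2
  node 31: h_left=2, h_right=2, diff=0 [OK], height=3
All nodes satisfy the balance condition.
Result: Balanced


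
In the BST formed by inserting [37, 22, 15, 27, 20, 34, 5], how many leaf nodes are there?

Tree built from: [37, 22, 15, 27, 20, 34, 5]
Tree (level-order array): [37, 22, None, 15, 27, 5, 20, None, 34]
Rule: A leaf has 0 children.
Per-node child counts:
  node 37: 1 child(ren)
  node 22: 2 child(ren)
  node 15: 2 child(ren)
  node 5: 0 child(ren)
  node 20: 0 child(ren)
  node 27: 1 child(ren)
  node 34: 0 child(ren)
Matching nodes: [5, 20, 34]
Count of leaf nodes: 3


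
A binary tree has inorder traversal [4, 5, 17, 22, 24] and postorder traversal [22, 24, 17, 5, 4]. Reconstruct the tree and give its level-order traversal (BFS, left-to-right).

Inorder:   [4, 5, 17, 22, 24]
Postorder: [22, 24, 17, 5, 4]
Algorithm: postorder visits root last, so walk postorder right-to-left;
each value is the root of the current inorder slice — split it at that
value, recurse on the right subtree first, then the left.
Recursive splits:
  root=4; inorder splits into left=[], right=[5, 17, 22, 24]
  root=5; inorder splits into left=[], right=[17, 22, 24]
  root=17; inorder splits into left=[], right=[22, 24]
  root=24; inorder splits into left=[22], right=[]
  root=22; inorder splits into left=[], right=[]
Reconstructed level-order: [4, 5, 17, 24, 22]


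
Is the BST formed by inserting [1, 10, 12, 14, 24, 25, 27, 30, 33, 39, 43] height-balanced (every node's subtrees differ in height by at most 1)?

Tree (level-order array): [1, None, 10, None, 12, None, 14, None, 24, None, 25, None, 27, None, 30, None, 33, None, 39, None, 43]
Definition: a tree is height-balanced if, at every node, |h(left) - h(right)| <= 1 (empty subtree has height -1).
Bottom-up per-node check:
  node 43: h_left=-1, h_right=-1, diff=0 [OK], height=0
  node 39: h_left=-1, h_right=0, diff=1 [OK], height=1
  node 33: h_left=-1, h_right=1, diff=2 [FAIL (|-1-1|=2 > 1)], height=2
  node 30: h_left=-1, h_right=2, diff=3 [FAIL (|-1-2|=3 > 1)], height=3
  node 27: h_left=-1, h_right=3, diff=4 [FAIL (|-1-3|=4 > 1)], height=4
  node 25: h_left=-1, h_right=4, diff=5 [FAIL (|-1-4|=5 > 1)], height=5
  node 24: h_left=-1, h_right=5, diff=6 [FAIL (|-1-5|=6 > 1)], height=6
  node 14: h_left=-1, h_right=6, diff=7 [FAIL (|-1-6|=7 > 1)], height=7
  node 12: h_left=-1, h_right=7, diff=8 [FAIL (|-1-7|=8 > 1)], height=8
  node 10: h_left=-1, h_right=8, diff=9 [FAIL (|-1-8|=9 > 1)], height=9
  node 1: h_left=-1, h_right=9, diff=10 [FAIL (|-1-9|=10 > 1)], height=10
Node 33 violates the condition: |-1 - 1| = 2 > 1.
Result: Not balanced


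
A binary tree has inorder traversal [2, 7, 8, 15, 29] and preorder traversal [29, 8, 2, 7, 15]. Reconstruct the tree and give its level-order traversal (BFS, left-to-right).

Inorder:  [2, 7, 8, 15, 29]
Preorder: [29, 8, 2, 7, 15]
Algorithm: preorder visits root first, so consume preorder in order;
for each root, split the current inorder slice at that value into
left-subtree inorder and right-subtree inorder, then recurse.
Recursive splits:
  root=29; inorder splits into left=[2, 7, 8, 15], right=[]
  root=8; inorder splits into left=[2, 7], right=[15]
  root=2; inorder splits into left=[], right=[7]
  root=7; inorder splits into left=[], right=[]
  root=15; inorder splits into left=[], right=[]
Reconstructed level-order: [29, 8, 2, 15, 7]


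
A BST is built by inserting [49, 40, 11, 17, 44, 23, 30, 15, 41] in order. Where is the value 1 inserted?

Starting tree (level order): [49, 40, None, 11, 44, None, 17, 41, None, 15, 23, None, None, None, None, None, 30]
Insertion path: 49 -> 40 -> 11
Result: insert 1 as left child of 11
Final tree (level order): [49, 40, None, 11, 44, 1, 17, 41, None, None, None, 15, 23, None, None, None, None, None, 30]


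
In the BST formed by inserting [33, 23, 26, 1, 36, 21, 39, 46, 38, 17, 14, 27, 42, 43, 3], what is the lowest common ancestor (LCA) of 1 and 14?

Tree insertion order: [33, 23, 26, 1, 36, 21, 39, 46, 38, 17, 14, 27, 42, 43, 3]
Tree (level-order array): [33, 23, 36, 1, 26, None, 39, None, 21, None, 27, 38, 46, 17, None, None, None, None, None, 42, None, 14, None, None, 43, 3]
In a BST, the LCA of p=1, q=14 is the first node v on the
root-to-leaf path with p <= v <= q (go left if both < v, right if both > v).
Walk from root:
  at 33: both 1 and 14 < 33, go left
  at 23: both 1 and 14 < 23, go left
  at 1: 1 <= 1 <= 14, this is the LCA
LCA = 1


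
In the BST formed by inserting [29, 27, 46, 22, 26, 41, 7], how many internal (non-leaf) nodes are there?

Tree built from: [29, 27, 46, 22, 26, 41, 7]
Tree (level-order array): [29, 27, 46, 22, None, 41, None, 7, 26]
Rule: An internal node has at least one child.
Per-node child counts:
  node 29: 2 child(ren)
  node 27: 1 child(ren)
  node 22: 2 child(ren)
  node 7: 0 child(ren)
  node 26: 0 child(ren)
  node 46: 1 child(ren)
  node 41: 0 child(ren)
Matching nodes: [29, 27, 22, 46]
Count of internal (non-leaf) nodes: 4


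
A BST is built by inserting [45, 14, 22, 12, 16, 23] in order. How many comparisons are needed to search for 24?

Search path for 24: 45 -> 14 -> 22 -> 23
Found: False
Comparisons: 4


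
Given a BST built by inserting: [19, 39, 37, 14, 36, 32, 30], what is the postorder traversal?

Tree insertion order: [19, 39, 37, 14, 36, 32, 30]
Tree (level-order array): [19, 14, 39, None, None, 37, None, 36, None, 32, None, 30]
Postorder traversal: [14, 30, 32, 36, 37, 39, 19]


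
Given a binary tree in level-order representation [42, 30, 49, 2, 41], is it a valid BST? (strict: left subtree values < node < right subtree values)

Level-order array: [42, 30, 49, 2, 41]
Validate using subtree bounds (lo, hi): at each node, require lo < value < hi,
then recurse left with hi=value and right with lo=value.
Preorder trace (stopping at first violation):
  at node 42 with bounds (-inf, +inf): OK
  at node 30 with bounds (-inf, 42): OK
  at node 2 with bounds (-inf, 30): OK
  at node 41 with bounds (30, 42): OK
  at node 49 with bounds (42, +inf): OK
No violation found at any node.
Result: Valid BST


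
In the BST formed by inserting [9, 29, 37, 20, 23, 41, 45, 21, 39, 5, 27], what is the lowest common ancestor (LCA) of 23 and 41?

Tree insertion order: [9, 29, 37, 20, 23, 41, 45, 21, 39, 5, 27]
Tree (level-order array): [9, 5, 29, None, None, 20, 37, None, 23, None, 41, 21, 27, 39, 45]
In a BST, the LCA of p=23, q=41 is the first node v on the
root-to-leaf path with p <= v <= q (go left if both < v, right if both > v).
Walk from root:
  at 9: both 23 and 41 > 9, go right
  at 29: 23 <= 29 <= 41, this is the LCA
LCA = 29


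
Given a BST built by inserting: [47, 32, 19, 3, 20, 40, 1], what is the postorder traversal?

Tree insertion order: [47, 32, 19, 3, 20, 40, 1]
Tree (level-order array): [47, 32, None, 19, 40, 3, 20, None, None, 1]
Postorder traversal: [1, 3, 20, 19, 40, 32, 47]


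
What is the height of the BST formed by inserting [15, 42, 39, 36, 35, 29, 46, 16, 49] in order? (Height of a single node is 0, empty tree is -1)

Insertion order: [15, 42, 39, 36, 35, 29, 46, 16, 49]
Tree (level-order array): [15, None, 42, 39, 46, 36, None, None, 49, 35, None, None, None, 29, None, 16]
Compute height bottom-up (empty subtree = -1):
  height(16) = 1 + max(-1, -1) = 0
  height(29) = 1 + max(0, -1) = 1
  height(35) = 1 + max(1, -1) = 2
  height(36) = 1 + max(2, -1) = 3
  height(39) = 1 + max(3, -1) = 4
  height(49) = 1 + max(-1, -1) = 0
  height(46) = 1 + max(-1, 0) = 1
  height(42) = 1 + max(4, 1) = 5
  height(15) = 1 + max(-1, 5) = 6
Height = 6


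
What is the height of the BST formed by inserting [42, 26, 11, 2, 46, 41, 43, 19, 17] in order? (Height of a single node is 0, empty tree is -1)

Insertion order: [42, 26, 11, 2, 46, 41, 43, 19, 17]
Tree (level-order array): [42, 26, 46, 11, 41, 43, None, 2, 19, None, None, None, None, None, None, 17]
Compute height bottom-up (empty subtree = -1):
  height(2) = 1 + max(-1, -1) = 0
  height(17) = 1 + max(-1, -1) = 0
  height(19) = 1 + max(0, -1) = 1
  height(11) = 1 + max(0, 1) = 2
  height(41) = 1 + max(-1, -1) = 0
  height(26) = 1 + max(2, 0) = 3
  height(43) = 1 + max(-1, -1) = 0
  height(46) = 1 + max(0, -1) = 1
  height(42) = 1 + max(3, 1) = 4
Height = 4


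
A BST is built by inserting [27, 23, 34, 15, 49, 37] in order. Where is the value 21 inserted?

Starting tree (level order): [27, 23, 34, 15, None, None, 49, None, None, 37]
Insertion path: 27 -> 23 -> 15
Result: insert 21 as right child of 15
Final tree (level order): [27, 23, 34, 15, None, None, 49, None, 21, 37]


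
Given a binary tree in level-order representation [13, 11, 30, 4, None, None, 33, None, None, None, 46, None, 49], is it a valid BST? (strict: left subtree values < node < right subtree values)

Level-order array: [13, 11, 30, 4, None, None, 33, None, None, None, 46, None, 49]
Validate using subtree bounds (lo, hi): at each node, require lo < value < hi,
then recurse left with hi=value and right with lo=value.
Preorder trace (stopping at first violation):
  at node 13 with bounds (-inf, +inf): OK
  at node 11 with bounds (-inf, 13): OK
  at node 4 with bounds (-inf, 11): OK
  at node 30 with bounds (13, +inf): OK
  at node 33 with bounds (30, +inf): OK
  at node 46 with bounds (33, +inf): OK
  at node 49 with bounds (46, +inf): OK
No violation found at any node.
Result: Valid BST


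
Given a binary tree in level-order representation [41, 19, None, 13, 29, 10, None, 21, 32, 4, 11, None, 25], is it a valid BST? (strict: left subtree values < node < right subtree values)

Level-order array: [41, 19, None, 13, 29, 10, None, 21, 32, 4, 11, None, 25]
Validate using subtree bounds (lo, hi): at each node, require lo < value < hi,
then recurse left with hi=value and right with lo=value.
Preorder trace (stopping at first violation):
  at node 41 with bounds (-inf, +inf): OK
  at node 19 with bounds (-inf, 41): OK
  at node 13 with bounds (-inf, 19): OK
  at node 10 with bounds (-inf, 13): OK
  at node 4 with bounds (-inf, 10): OK
  at node 11 with bounds (10, 13): OK
  at node 29 with bounds (19, 41): OK
  at node 21 with bounds (19, 29): OK
  at node 25 with bounds (21, 29): OK
  at node 32 with bounds (29, 41): OK
No violation found at any node.
Result: Valid BST


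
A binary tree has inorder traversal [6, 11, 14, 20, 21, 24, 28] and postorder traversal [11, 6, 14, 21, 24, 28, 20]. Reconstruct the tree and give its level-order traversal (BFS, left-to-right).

Inorder:   [6, 11, 14, 20, 21, 24, 28]
Postorder: [11, 6, 14, 21, 24, 28, 20]
Algorithm: postorder visits root last, so walk postorder right-to-left;
each value is the root of the current inorder slice — split it at that
value, recurse on the right subtree first, then the left.
Recursive splits:
  root=20; inorder splits into left=[6, 11, 14], right=[21, 24, 28]
  root=28; inorder splits into left=[21, 24], right=[]
  root=24; inorder splits into left=[21], right=[]
  root=21; inorder splits into left=[], right=[]
  root=14; inorder splits into left=[6, 11], right=[]
  root=6; inorder splits into left=[], right=[11]
  root=11; inorder splits into left=[], right=[]
Reconstructed level-order: [20, 14, 28, 6, 24, 11, 21]


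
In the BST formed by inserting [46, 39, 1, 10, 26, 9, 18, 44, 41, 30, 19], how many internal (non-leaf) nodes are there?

Tree built from: [46, 39, 1, 10, 26, 9, 18, 44, 41, 30, 19]
Tree (level-order array): [46, 39, None, 1, 44, None, 10, 41, None, 9, 26, None, None, None, None, 18, 30, None, 19]
Rule: An internal node has at least one child.
Per-node child counts:
  node 46: 1 child(ren)
  node 39: 2 child(ren)
  node 1: 1 child(ren)
  node 10: 2 child(ren)
  node 9: 0 child(ren)
  node 26: 2 child(ren)
  node 18: 1 child(ren)
  node 19: 0 child(ren)
  node 30: 0 child(ren)
  node 44: 1 child(ren)
  node 41: 0 child(ren)
Matching nodes: [46, 39, 1, 10, 26, 18, 44]
Count of internal (non-leaf) nodes: 7


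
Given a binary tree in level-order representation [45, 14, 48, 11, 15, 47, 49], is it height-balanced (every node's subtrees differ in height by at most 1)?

Tree (level-order array): [45, 14, 48, 11, 15, 47, 49]
Definition: a tree is height-balanced if, at every node, |h(left) - h(right)| <= 1 (empty subtree has height -1).
Bottom-up per-node check:
  node 11: h_left=-1, h_right=-1, diff=0 [OK], height=0
  node 15: h_left=-1, h_right=-1, diff=0 [OK], height=0
  node 14: h_left=0, h_right=0, diff=0 [OK], height=1
  node 47: h_left=-1, h_right=-1, diff=0 [OK], height=0
  node 49: h_left=-1, h_right=-1, diff=0 [OK], height=0
  node 48: h_left=0, h_right=0, diff=0 [OK], height=1
  node 45: h_left=1, h_right=1, diff=0 [OK], height=2
All nodes satisfy the balance condition.
Result: Balanced


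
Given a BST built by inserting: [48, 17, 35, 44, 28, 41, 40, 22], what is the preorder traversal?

Tree insertion order: [48, 17, 35, 44, 28, 41, 40, 22]
Tree (level-order array): [48, 17, None, None, 35, 28, 44, 22, None, 41, None, None, None, 40]
Preorder traversal: [48, 17, 35, 28, 22, 44, 41, 40]


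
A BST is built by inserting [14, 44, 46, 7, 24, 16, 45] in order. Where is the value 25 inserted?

Starting tree (level order): [14, 7, 44, None, None, 24, 46, 16, None, 45]
Insertion path: 14 -> 44 -> 24
Result: insert 25 as right child of 24
Final tree (level order): [14, 7, 44, None, None, 24, 46, 16, 25, 45]


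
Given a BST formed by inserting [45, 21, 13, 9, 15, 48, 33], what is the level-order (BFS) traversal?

Tree insertion order: [45, 21, 13, 9, 15, 48, 33]
Tree (level-order array): [45, 21, 48, 13, 33, None, None, 9, 15]
BFS from the root, enqueuing left then right child of each popped node:
  queue [45] -> pop 45, enqueue [21, 48], visited so far: [45]
  queue [21, 48] -> pop 21, enqueue [13, 33], visited so far: [45, 21]
  queue [48, 13, 33] -> pop 48, enqueue [none], visited so far: [45, 21, 48]
  queue [13, 33] -> pop 13, enqueue [9, 15], visited so far: [45, 21, 48, 13]
  queue [33, 9, 15] -> pop 33, enqueue [none], visited so far: [45, 21, 48, 13, 33]
  queue [9, 15] -> pop 9, enqueue [none], visited so far: [45, 21, 48, 13, 33, 9]
  queue [15] -> pop 15, enqueue [none], visited so far: [45, 21, 48, 13, 33, 9, 15]
Result: [45, 21, 48, 13, 33, 9, 15]


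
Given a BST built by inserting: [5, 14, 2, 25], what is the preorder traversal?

Tree insertion order: [5, 14, 2, 25]
Tree (level-order array): [5, 2, 14, None, None, None, 25]
Preorder traversal: [5, 2, 14, 25]


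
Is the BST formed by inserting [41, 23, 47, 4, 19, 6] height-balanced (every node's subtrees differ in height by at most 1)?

Tree (level-order array): [41, 23, 47, 4, None, None, None, None, 19, 6]
Definition: a tree is height-balanced if, at every node, |h(left) - h(right)| <= 1 (empty subtree has height -1).
Bottom-up per-node check:
  node 6: h_left=-1, h_right=-1, diff=0 [OK], height=0
  node 19: h_left=0, h_right=-1, diff=1 [OK], height=1
  node 4: h_left=-1, h_right=1, diff=2 [FAIL (|-1-1|=2 > 1)], height=2
  node 23: h_left=2, h_right=-1, diff=3 [FAIL (|2--1|=3 > 1)], height=3
  node 47: h_left=-1, h_right=-1, diff=0 [OK], height=0
  node 41: h_left=3, h_right=0, diff=3 [FAIL (|3-0|=3 > 1)], height=4
Node 4 violates the condition: |-1 - 1| = 2 > 1.
Result: Not balanced


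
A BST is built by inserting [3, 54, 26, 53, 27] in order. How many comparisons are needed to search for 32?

Search path for 32: 3 -> 54 -> 26 -> 53 -> 27
Found: False
Comparisons: 5


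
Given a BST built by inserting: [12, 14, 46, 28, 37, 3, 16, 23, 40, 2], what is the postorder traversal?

Tree insertion order: [12, 14, 46, 28, 37, 3, 16, 23, 40, 2]
Tree (level-order array): [12, 3, 14, 2, None, None, 46, None, None, 28, None, 16, 37, None, 23, None, 40]
Postorder traversal: [2, 3, 23, 16, 40, 37, 28, 46, 14, 12]


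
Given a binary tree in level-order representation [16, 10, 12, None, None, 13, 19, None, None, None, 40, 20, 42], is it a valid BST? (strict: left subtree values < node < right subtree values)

Level-order array: [16, 10, 12, None, None, 13, 19, None, None, None, 40, 20, 42]
Validate using subtree bounds (lo, hi): at each node, require lo < value < hi,
then recurse left with hi=value and right with lo=value.
Preorder trace (stopping at first violation):
  at node 16 with bounds (-inf, +inf): OK
  at node 10 with bounds (-inf, 16): OK
  at node 12 with bounds (16, +inf): VIOLATION
Node 12 violates its bound: not (16 < 12 < +inf).
Result: Not a valid BST


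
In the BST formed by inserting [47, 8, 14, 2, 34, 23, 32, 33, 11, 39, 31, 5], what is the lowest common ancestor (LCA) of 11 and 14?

Tree insertion order: [47, 8, 14, 2, 34, 23, 32, 33, 11, 39, 31, 5]
Tree (level-order array): [47, 8, None, 2, 14, None, 5, 11, 34, None, None, None, None, 23, 39, None, 32, None, None, 31, 33]
In a BST, the LCA of p=11, q=14 is the first node v on the
root-to-leaf path with p <= v <= q (go left if both < v, right if both > v).
Walk from root:
  at 47: both 11 and 14 < 47, go left
  at 8: both 11 and 14 > 8, go right
  at 14: 11 <= 14 <= 14, this is the LCA
LCA = 14


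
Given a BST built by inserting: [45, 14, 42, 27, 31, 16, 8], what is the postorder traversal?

Tree insertion order: [45, 14, 42, 27, 31, 16, 8]
Tree (level-order array): [45, 14, None, 8, 42, None, None, 27, None, 16, 31]
Postorder traversal: [8, 16, 31, 27, 42, 14, 45]


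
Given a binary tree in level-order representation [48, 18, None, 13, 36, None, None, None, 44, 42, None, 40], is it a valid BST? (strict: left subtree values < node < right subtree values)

Level-order array: [48, 18, None, 13, 36, None, None, None, 44, 42, None, 40]
Validate using subtree bounds (lo, hi): at each node, require lo < value < hi,
then recurse left with hi=value and right with lo=value.
Preorder trace (stopping at first violation):
  at node 48 with bounds (-inf, +inf): OK
  at node 18 with bounds (-inf, 48): OK
  at node 13 with bounds (-inf, 18): OK
  at node 36 with bounds (18, 48): OK
  at node 44 with bounds (36, 48): OK
  at node 42 with bounds (36, 44): OK
  at node 40 with bounds (36, 42): OK
No violation found at any node.
Result: Valid BST


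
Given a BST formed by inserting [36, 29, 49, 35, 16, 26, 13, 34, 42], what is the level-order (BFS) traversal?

Tree insertion order: [36, 29, 49, 35, 16, 26, 13, 34, 42]
Tree (level-order array): [36, 29, 49, 16, 35, 42, None, 13, 26, 34]
BFS from the root, enqueuing left then right child of each popped node:
  queue [36] -> pop 36, enqueue [29, 49], visited so far: [36]
  queue [29, 49] -> pop 29, enqueue [16, 35], visited so far: [36, 29]
  queue [49, 16, 35] -> pop 49, enqueue [42], visited so far: [36, 29, 49]
  queue [16, 35, 42] -> pop 16, enqueue [13, 26], visited so far: [36, 29, 49, 16]
  queue [35, 42, 13, 26] -> pop 35, enqueue [34], visited so far: [36, 29, 49, 16, 35]
  queue [42, 13, 26, 34] -> pop 42, enqueue [none], visited so far: [36, 29, 49, 16, 35, 42]
  queue [13, 26, 34] -> pop 13, enqueue [none], visited so far: [36, 29, 49, 16, 35, 42, 13]
  queue [26, 34] -> pop 26, enqueue [none], visited so far: [36, 29, 49, 16, 35, 42, 13, 26]
  queue [34] -> pop 34, enqueue [none], visited so far: [36, 29, 49, 16, 35, 42, 13, 26, 34]
Result: [36, 29, 49, 16, 35, 42, 13, 26, 34]


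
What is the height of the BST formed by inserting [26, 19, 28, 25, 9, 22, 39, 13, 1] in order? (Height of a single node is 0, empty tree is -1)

Insertion order: [26, 19, 28, 25, 9, 22, 39, 13, 1]
Tree (level-order array): [26, 19, 28, 9, 25, None, 39, 1, 13, 22]
Compute height bottom-up (empty subtree = -1):
  height(1) = 1 + max(-1, -1) = 0
  height(13) = 1 + max(-1, -1) = 0
  height(9) = 1 + max(0, 0) = 1
  height(22) = 1 + max(-1, -1) = 0
  height(25) = 1 + max(0, -1) = 1
  height(19) = 1 + max(1, 1) = 2
  height(39) = 1 + max(-1, -1) = 0
  height(28) = 1 + max(-1, 0) = 1
  height(26) = 1 + max(2, 1) = 3
Height = 3


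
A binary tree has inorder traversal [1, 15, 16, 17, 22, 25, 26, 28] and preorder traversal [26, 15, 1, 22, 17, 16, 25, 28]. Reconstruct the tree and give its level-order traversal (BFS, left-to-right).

Inorder:  [1, 15, 16, 17, 22, 25, 26, 28]
Preorder: [26, 15, 1, 22, 17, 16, 25, 28]
Algorithm: preorder visits root first, so consume preorder in order;
for each root, split the current inorder slice at that value into
left-subtree inorder and right-subtree inorder, then recurse.
Recursive splits:
  root=26; inorder splits into left=[1, 15, 16, 17, 22, 25], right=[28]
  root=15; inorder splits into left=[1], right=[16, 17, 22, 25]
  root=1; inorder splits into left=[], right=[]
  root=22; inorder splits into left=[16, 17], right=[25]
  root=17; inorder splits into left=[16], right=[]
  root=16; inorder splits into left=[], right=[]
  root=25; inorder splits into left=[], right=[]
  root=28; inorder splits into left=[], right=[]
Reconstructed level-order: [26, 15, 28, 1, 22, 17, 25, 16]
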